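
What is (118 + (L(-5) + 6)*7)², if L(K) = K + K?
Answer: 8100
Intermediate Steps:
L(K) = 2*K
(118 + (L(-5) + 6)*7)² = (118 + (2*(-5) + 6)*7)² = (118 + (-10 + 6)*7)² = (118 - 4*7)² = (118 - 28)² = 90² = 8100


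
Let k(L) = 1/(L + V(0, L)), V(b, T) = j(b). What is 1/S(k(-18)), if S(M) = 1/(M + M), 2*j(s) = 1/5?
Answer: -20/179 ≈ -0.11173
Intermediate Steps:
j(s) = ⅒ (j(s) = (½)/5 = (½)*(⅕) = ⅒)
V(b, T) = ⅒
k(L) = 1/(⅒ + L) (k(L) = 1/(L + ⅒) = 1/(⅒ + L))
S(M) = 1/(2*M)
1/S(k(-18)) = 1/(1/(2*((10/(1 + 10*(-18)))))) = 1/(1/(2*((10/(1 - 180))))) = 1/(1/(2*((10/(-179))))) = 1/(1/(2*((10*(-1/179))))) = 1/(1/(2*(-10/179))) = 1/((½)*(-179/10)) = 1/(-179/20) = -20/179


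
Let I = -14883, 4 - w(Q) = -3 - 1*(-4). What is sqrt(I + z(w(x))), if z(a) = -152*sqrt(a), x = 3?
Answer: sqrt(-14883 - 152*sqrt(3)) ≈ 123.07*I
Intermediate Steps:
w(Q) = 3 (w(Q) = 4 - (-3 - 1*(-4)) = 4 - (-3 + 4) = 4 - 1*1 = 4 - 1 = 3)
sqrt(I + z(w(x))) = sqrt(-14883 - 152*sqrt(3))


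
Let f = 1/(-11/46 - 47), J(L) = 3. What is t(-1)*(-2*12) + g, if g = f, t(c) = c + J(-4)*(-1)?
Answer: 208562/2173 ≈ 95.979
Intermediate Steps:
f = -46/2173 (f = 1/(-11*1/46 - 47) = 1/(-11/46 - 47) = 1/(-2173/46) = -46/2173 ≈ -0.021169)
t(c) = -3 + c (t(c) = c + 3*(-1) = c - 3 = -3 + c)
g = -46/2173 ≈ -0.021169
t(-1)*(-2*12) + g = (-3 - 1)*(-2*12) - 46/2173 = -4*(-24) - 46/2173 = 96 - 46/2173 = 208562/2173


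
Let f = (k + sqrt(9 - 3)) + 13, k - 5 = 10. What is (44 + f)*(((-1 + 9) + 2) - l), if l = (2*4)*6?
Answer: -2736 - 38*sqrt(6) ≈ -2829.1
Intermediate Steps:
k = 15 (k = 5 + 10 = 15)
f = 28 + sqrt(6) (f = (15 + sqrt(9 - 3)) + 13 = (15 + sqrt(6)) + 13 = 28 + sqrt(6) ≈ 30.449)
l = 48 (l = 8*6 = 48)
(44 + f)*(((-1 + 9) + 2) - l) = (44 + (28 + sqrt(6)))*(((-1 + 9) + 2) - 1*48) = (72 + sqrt(6))*((8 + 2) - 48) = (72 + sqrt(6))*(10 - 48) = (72 + sqrt(6))*(-38) = -2736 - 38*sqrt(6)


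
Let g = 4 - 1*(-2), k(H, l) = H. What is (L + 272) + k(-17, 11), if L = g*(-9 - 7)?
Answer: 159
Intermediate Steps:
g = 6 (g = 4 + 2 = 6)
L = -96 (L = 6*(-9 - 7) = 6*(-16) = -96)
(L + 272) + k(-17, 11) = (-96 + 272) - 17 = 176 - 17 = 159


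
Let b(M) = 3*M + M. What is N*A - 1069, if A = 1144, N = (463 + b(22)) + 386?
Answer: 1070859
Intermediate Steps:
b(M) = 4*M
N = 937 (N = (463 + 4*22) + 386 = (463 + 88) + 386 = 551 + 386 = 937)
N*A - 1069 = 937*1144 - 1069 = 1071928 - 1069 = 1070859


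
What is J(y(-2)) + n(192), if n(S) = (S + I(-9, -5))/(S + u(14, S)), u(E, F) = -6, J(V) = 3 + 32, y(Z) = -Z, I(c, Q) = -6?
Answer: 36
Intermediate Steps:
J(V) = 35
n(S) = 1 (n(S) = (S - 6)/(S - 6) = (-6 + S)/(-6 + S) = 1)
J(y(-2)) + n(192) = 35 + 1 = 36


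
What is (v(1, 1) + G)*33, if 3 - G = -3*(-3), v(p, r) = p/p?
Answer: -165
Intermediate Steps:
v(p, r) = 1
G = -6 (G = 3 - (-3)*(-3) = 3 - 1*9 = 3 - 9 = -6)
(v(1, 1) + G)*33 = (1 - 6)*33 = -5*33 = -165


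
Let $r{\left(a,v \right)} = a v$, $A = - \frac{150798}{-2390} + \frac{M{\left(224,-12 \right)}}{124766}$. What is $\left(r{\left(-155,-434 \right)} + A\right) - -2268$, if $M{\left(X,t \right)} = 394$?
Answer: $\frac{5188600770762}{74547685} \approx 69601.0$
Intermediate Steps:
$A = \frac{4703851232}{74547685}$ ($A = - \frac{150798}{-2390} + \frac{394}{124766} = \left(-150798\right) \left(- \frac{1}{2390}\right) + 394 \cdot \frac{1}{124766} = \frac{75399}{1195} + \frac{197}{62383} = \frac{4703851232}{74547685} \approx 63.099$)
$\left(r{\left(-155,-434 \right)} + A\right) - -2268 = \left(\left(-155\right) \left(-434\right) + \frac{4703851232}{74547685}\right) - -2268 = \left(67270 + \frac{4703851232}{74547685}\right) + 2268 = \frac{5019526621182}{74547685} + 2268 = \frac{5188600770762}{74547685}$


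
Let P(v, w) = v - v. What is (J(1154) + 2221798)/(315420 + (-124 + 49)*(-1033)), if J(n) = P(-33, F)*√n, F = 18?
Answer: 2221798/392895 ≈ 5.6549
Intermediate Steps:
P(v, w) = 0
J(n) = 0 (J(n) = 0*√n = 0)
(J(1154) + 2221798)/(315420 + (-124 + 49)*(-1033)) = (0 + 2221798)/(315420 + (-124 + 49)*(-1033)) = 2221798/(315420 - 75*(-1033)) = 2221798/(315420 + 77475) = 2221798/392895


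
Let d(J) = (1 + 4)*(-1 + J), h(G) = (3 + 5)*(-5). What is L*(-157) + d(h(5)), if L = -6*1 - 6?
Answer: 1679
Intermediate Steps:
L = -12 (L = -6 - 6 = -12)
h(G) = -40 (h(G) = 8*(-5) = -40)
d(J) = -5 + 5*J (d(J) = 5*(-1 + J) = -5 + 5*J)
L*(-157) + d(h(5)) = -12*(-157) + (-5 + 5*(-40)) = 1884 + (-5 - 200) = 1884 - 205 = 1679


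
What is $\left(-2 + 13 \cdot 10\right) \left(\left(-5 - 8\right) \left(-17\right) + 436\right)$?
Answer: $84096$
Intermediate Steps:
$\left(-2 + 13 \cdot 10\right) \left(\left(-5 - 8\right) \left(-17\right) + 436\right) = \left(-2 + 130\right) \left(\left(-13\right) \left(-17\right) + 436\right) = 128 \left(221 + 436\right) = 128 \cdot 657 = 84096$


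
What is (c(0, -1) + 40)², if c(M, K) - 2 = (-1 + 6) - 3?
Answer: 1936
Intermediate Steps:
c(M, K) = 4 (c(M, K) = 2 + ((-1 + 6) - 3) = 2 + (5 - 3) = 2 + 2 = 4)
(c(0, -1) + 40)² = (4 + 40)² = 44² = 1936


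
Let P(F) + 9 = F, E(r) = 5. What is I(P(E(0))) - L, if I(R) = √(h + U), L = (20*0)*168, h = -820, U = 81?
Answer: I*√739 ≈ 27.185*I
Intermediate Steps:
P(F) = -9 + F
L = 0 (L = 0*168 = 0)
I(R) = I*√739 (I(R) = √(-820 + 81) = √(-739) = I*√739)
I(P(E(0))) - L = I*√739 - 1*0 = I*√739 + 0 = I*√739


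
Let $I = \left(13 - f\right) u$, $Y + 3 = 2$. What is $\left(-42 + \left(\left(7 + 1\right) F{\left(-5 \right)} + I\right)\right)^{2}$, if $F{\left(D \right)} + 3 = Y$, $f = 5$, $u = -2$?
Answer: $8100$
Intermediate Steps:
$Y = -1$ ($Y = -3 + 2 = -1$)
$F{\left(D \right)} = -4$ ($F{\left(D \right)} = -3 - 1 = -4$)
$I = -16$ ($I = \left(13 - 5\right) \left(-2\right) = 8 \left(-2\right) = -16$)
$\left(-42 + \left(\left(7 + 1\right) F{\left(-5 \right)} + I\right)\right)^{2} = \left(-42 + \left(\left(7 + 1\right) \left(-4\right) - 16\right)\right)^{2} = \left(-42 + \left(8 \left(-4\right) - 16\right)\right)^{2} = \left(-42 - 48\right)^{2} = \left(-90\right)^{2} = 8100$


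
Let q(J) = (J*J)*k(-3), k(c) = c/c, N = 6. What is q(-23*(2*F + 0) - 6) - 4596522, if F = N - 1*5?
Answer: -4593818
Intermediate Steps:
F = 1 (F = 6 - 1*5 = 6 - 5 = 1)
k(c) = 1
q(J) = J² (q(J) = (J*J)*1 = J²*1 = J²)
q(-23*(2*F + 0) - 6) - 4596522 = (-23*(2*1 + 0) - 6)² - 4596522 = (-23*(2 + 0) - 6)² - 4596522 = (-23*2 - 6)² - 4596522 = (-46 - 6)² - 4596522 = (-52)² - 4596522 = 2704 - 4596522 = -4593818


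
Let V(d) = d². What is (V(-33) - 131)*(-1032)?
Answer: -988656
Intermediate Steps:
(V(-33) - 131)*(-1032) = ((-33)² - 131)*(-1032) = (1089 - 131)*(-1032) = 958*(-1032) = -988656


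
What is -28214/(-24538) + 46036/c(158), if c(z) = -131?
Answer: -562967667/1607239 ≈ -350.27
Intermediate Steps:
-28214/(-24538) + 46036/c(158) = -28214/(-24538) + 46036/(-131) = -28214*(-1/24538) + 46036*(-1/131) = 14107/12269 - 46036/131 = -562967667/1607239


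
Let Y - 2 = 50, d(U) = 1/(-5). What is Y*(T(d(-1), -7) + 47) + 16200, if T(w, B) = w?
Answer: 93168/5 ≈ 18634.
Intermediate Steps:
d(U) = -⅕
Y = 52 (Y = 2 + 50 = 52)
Y*(T(d(-1), -7) + 47) + 16200 = 52*(-⅕ + 47) + 16200 = 52*(234/5) + 16200 = 12168/5 + 16200 = 93168/5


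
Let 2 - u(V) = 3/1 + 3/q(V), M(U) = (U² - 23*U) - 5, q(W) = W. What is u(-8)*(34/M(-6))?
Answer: -85/676 ≈ -0.12574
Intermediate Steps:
M(U) = -5 + U² - 23*U
u(V) = -1 - 3/V (u(V) = 2 - (3/1 + 3/V) = 2 - (3*1 + 3/V) = 2 - (3 + 3/V) = 2 + (-3 - 3/V) = -1 - 3/V)
u(-8)*(34/M(-6)) = ((-3 - 1*(-8))/(-8))*(34/(-5 + (-6)² - 23*(-6))) = (-(-3 + 8)/8)*(34/(-5 + 36 + 138)) = (-⅛*5)*(34/169) = -85/(4*169) = -5/8*34/169 = -85/676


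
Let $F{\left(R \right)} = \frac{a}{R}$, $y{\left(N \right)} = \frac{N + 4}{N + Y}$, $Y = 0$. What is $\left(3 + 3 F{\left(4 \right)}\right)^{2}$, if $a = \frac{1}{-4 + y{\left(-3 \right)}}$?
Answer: $\frac{21609}{2704} \approx 7.9915$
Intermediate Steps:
$y{\left(N \right)} = \frac{4 + N}{N}$ ($y{\left(N \right)} = \frac{N + 4}{N + 0} = \frac{4 + N}{N}$)
$a = - \frac{3}{13}$ ($a = \frac{1}{-4 + \frac{4 - 3}{-3}} = \frac{1}{-4 - \frac{1}{3}} = \frac{1}{- \frac{13}{3}} = - \frac{3}{13} \approx -0.23077$)
$F{\left(R \right)} = - \frac{3}{13 R}$
$\left(3 + 3 F{\left(4 \right)}\right)^{2} = \left(3 + 3 \left(- \frac{3}{13 \cdot 4}\right)\right)^{2} = \left(3 + 3 \left(\left(- \frac{3}{13}\right) \frac{1}{4}\right)\right)^{2} = \left(3 + 3 \left(- \frac{3}{52}\right)\right)^{2} = \left(3 - \frac{9}{52}\right)^{2} = \left(\frac{147}{52}\right)^{2} = \frac{21609}{2704}$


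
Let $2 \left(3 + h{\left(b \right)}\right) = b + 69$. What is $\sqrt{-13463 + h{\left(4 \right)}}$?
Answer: $\frac{i \sqrt{53718}}{2} \approx 115.89 i$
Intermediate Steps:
$h{\left(b \right)} = \frac{63}{2} + \frac{b}{2}$ ($h{\left(b \right)} = -3 + \frac{b + 69}{2} = -3 + \frac{69 + b}{2} = -3 + \left(\frac{69}{2} + \frac{b}{2}\right) = \frac{63}{2} + \frac{b}{2}$)
$\sqrt{-13463 + h{\left(4 \right)}} = \sqrt{-13463 + \left(\frac{63}{2} + \frac{1}{2} \cdot 4\right)} = \sqrt{-13463 + \left(\frac{63}{2} + 2\right)} = \sqrt{-13463 + \frac{67}{2}} = \sqrt{- \frac{26859}{2}} = \frac{i \sqrt{53718}}{2}$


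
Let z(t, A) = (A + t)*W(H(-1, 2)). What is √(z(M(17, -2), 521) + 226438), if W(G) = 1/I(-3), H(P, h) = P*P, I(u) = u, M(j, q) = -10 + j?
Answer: √226262 ≈ 475.67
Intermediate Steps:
H(P, h) = P²
W(G) = -⅓ (W(G) = 1/(-3) = -⅓)
z(t, A) = -A/3 - t/3 (z(t, A) = (A + t)*(-⅓) = -A/3 - t/3)
√(z(M(17, -2), 521) + 226438) = √((-⅓*521 - (-10 + 17)/3) + 226438) = √((-521/3 - ⅓*7) + 226438) = √((-521/3 - 7/3) + 226438) = √(-176 + 226438) = √226262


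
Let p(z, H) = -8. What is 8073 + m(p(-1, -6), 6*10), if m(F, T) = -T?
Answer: 8013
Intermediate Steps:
8073 + m(p(-1, -6), 6*10) = 8073 - 6*10 = 8073 - 1*60 = 8073 - 60 = 8013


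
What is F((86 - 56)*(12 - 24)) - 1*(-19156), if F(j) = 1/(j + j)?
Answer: 13792319/720 ≈ 19156.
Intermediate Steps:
F(j) = 1/(2*j)
F((86 - 56)*(12 - 24)) - 1*(-19156) = 1/(2*(((86 - 56)*(12 - 24)))) - 1*(-19156) = 1/(2*((30*(-12)))) + 19156 = (½)/(-360) + 19156 = (½)*(-1/360) + 19156 = -1/720 + 19156 = 13792319/720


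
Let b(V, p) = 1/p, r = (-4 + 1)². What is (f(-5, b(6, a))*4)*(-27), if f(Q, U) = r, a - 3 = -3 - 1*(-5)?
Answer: -972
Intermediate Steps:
a = 5 (a = 3 + (-3 - 1*(-5)) = 3 + (-3 + 5) = 3 + 2 = 5)
r = 9 (r = (-3)² = 9)
f(Q, U) = 9
(f(-5, b(6, a))*4)*(-27) = (9*4)*(-27) = 36*(-27) = -972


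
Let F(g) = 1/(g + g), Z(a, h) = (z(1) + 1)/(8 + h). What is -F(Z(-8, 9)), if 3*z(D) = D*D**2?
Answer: -51/8 ≈ -6.3750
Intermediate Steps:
z(D) = D**3/3 (z(D) = (D*D**2)/3 = D**3/3)
Z(a, h) = 4/(3*(8 + h)) (Z(a, h) = ((1/3)*1**3 + 1)/(8 + h) = ((1/3)*1 + 1)/(8 + h) = (1/3 + 1)/(8 + h) = 4/(3*(8 + h)))
F(g) = 1/(2*g)
-F(Z(-8, 9)) = -1/(2*(4/(3*(8 + 9)))) = -1/(2*((4/3)/17)) = -1/(2*((4/3)*(1/17))) = -1/(2*4/51) = -51/(2*4) = -1*51/8 = -51/8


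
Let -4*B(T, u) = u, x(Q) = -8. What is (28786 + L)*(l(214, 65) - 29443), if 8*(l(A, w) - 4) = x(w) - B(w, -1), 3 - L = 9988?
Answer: -17712064881/32 ≈ -5.5350e+8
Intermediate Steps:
L = -9985 (L = 3 - 1*9988 = 3 - 9988 = -9985)
B(T, u) = -u/4
l(A, w) = 95/32 (l(A, w) = 4 + (-8 - (-1)*(-1)/4)/8 = 4 + (-8 - 1*¼)/8 = 4 + (-8 - ¼)/8 = 4 + (⅛)*(-33/4) = 4 - 33/32 = 95/32)
(28786 + L)*(l(214, 65) - 29443) = (28786 - 9985)*(95/32 - 29443) = 18801*(-942081/32) = -17712064881/32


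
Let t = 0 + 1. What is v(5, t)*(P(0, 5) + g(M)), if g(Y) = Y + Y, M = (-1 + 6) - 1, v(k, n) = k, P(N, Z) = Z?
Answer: 65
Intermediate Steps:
t = 1
M = 4 (M = 5 - 1 = 4)
g(Y) = 2*Y
v(5, t)*(P(0, 5) + g(M)) = 5*(5 + 2*4) = 5*(5 + 8) = 5*13 = 65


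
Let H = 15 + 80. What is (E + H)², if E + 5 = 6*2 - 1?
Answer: 10201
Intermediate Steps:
H = 95
E = 6 (E = -5 + (6*2 - 1) = -5 + (12 - 1) = -5 + 11 = 6)
(E + H)² = (6 + 95)² = 101² = 10201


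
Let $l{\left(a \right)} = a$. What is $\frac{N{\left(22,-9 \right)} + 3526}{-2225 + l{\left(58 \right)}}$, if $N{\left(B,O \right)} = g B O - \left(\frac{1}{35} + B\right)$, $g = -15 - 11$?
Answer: $- \frac{27529}{6895} \approx -3.9926$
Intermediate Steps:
$g = -26$
$N{\left(B,O \right)} = - \frac{1}{35} - B - 26 B O$ ($N{\left(B,O \right)} = - 26 B O - \left(\frac{1}{35} + B\right) = - \frac{1}{35} - B - 26 B O$)
$\frac{N{\left(22,-9 \right)} + 3526}{-2225 + l{\left(58 \right)}} = \frac{\left(- \frac{1}{35} - 22 - 572 \left(-9\right)\right) + 3526}{-2225 + 58} = \frac{\left(- \frac{1}{35} - 22 + 5148\right) + 3526}{-2167} = \left(\frac{179409}{35} + 3526\right) \left(- \frac{1}{2167}\right) = \frac{302819}{35} \left(- \frac{1}{2167}\right) = - \frac{27529}{6895}$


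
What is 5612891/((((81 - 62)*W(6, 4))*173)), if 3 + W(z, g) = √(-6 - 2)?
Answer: -16838673/55879 - 11225782*I*√2/55879 ≈ -301.34 - 284.11*I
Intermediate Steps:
W(z, g) = -3 + 2*I*√2 (W(z, g) = -3 + √(-6 - 2) = -3 + √(-8) = -3 + 2*I*√2)
5612891/((((81 - 62)*W(6, 4))*173)) = 5612891/((((81 - 62)*(-3 + 2*I*√2))*173)) = 5612891/(((19*(-3 + 2*I*√2))*173)) = 5612891/(((-57 + 38*I*√2)*173)) = 5612891/(-9861 + 6574*I*√2)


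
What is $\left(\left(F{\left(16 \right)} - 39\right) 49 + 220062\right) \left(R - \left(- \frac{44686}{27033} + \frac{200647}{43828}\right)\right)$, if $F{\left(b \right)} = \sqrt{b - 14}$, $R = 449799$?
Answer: $\frac{38752302550570738161}{394934108} + \frac{26113052312086117 \sqrt{2}}{1184802324} \approx 9.8155 \cdot 10^{10}$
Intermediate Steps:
$F{\left(b \right)} = \sqrt{-14 + b}$
$\left(\left(F{\left(16 \right)} - 39\right) 49 + 220062\right) \left(R - \left(- \frac{44686}{27033} + \frac{200647}{43828}\right)\right) = \left(\left(\sqrt{-14 + 16} - 39\right) 49 + 220062\right) \left(449799 - \left(- \frac{44686}{27033} + \frac{200647}{43828}\right)\right) = \left(\left(\sqrt{2} - 39\right) 49 + 220062\right) \left(449799 - \frac{3465592343}{1184802324}\right) = \left(\left(-39 + \sqrt{2}\right) 49 + 220062\right) \left(449799 + \left(\frac{44686}{27033} - \frac{200647}{43828}\right)\right) = \left(\left(-1911 + 49 \sqrt{2}\right) + 220062\right) \left(449799 - \frac{3465592343}{1184802324}\right) = \left(218151 + 49 \sqrt{2}\right) \frac{532919434940533}{1184802324} = \frac{38752302550570738161}{394934108} + \frac{26113052312086117 \sqrt{2}}{1184802324}$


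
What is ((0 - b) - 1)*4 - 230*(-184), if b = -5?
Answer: 42336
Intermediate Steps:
((0 - b) - 1)*4 - 230*(-184) = ((0 - 1*(-5)) - 1)*4 - 230*(-184) = ((0 + 5) - 1)*4 + 42320 = (5 - 1)*4 + 42320 = 4*4 + 42320 = 16 + 42320 = 42336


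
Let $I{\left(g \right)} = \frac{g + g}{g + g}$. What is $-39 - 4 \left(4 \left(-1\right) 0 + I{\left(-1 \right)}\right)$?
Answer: $-43$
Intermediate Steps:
$I{\left(g \right)} = 1$ ($I{\left(g \right)} = \frac{2 g}{2 g} = 2 g \frac{1}{2 g} = 1$)
$-39 - 4 \left(4 \left(-1\right) 0 + I{\left(-1 \right)}\right) = -39 - 4 \left(4 \left(-1\right) 0 + 1\right) = -39 - 4 \left(\left(-4\right) 0 + 1\right) = -39 - 4 \left(0 + 1\right) = -39 - 4 = -43$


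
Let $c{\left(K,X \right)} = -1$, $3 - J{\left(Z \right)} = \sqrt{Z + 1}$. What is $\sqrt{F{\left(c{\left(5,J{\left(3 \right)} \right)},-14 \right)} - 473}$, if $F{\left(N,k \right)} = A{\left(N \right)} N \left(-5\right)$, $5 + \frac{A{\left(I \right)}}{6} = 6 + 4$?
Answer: $i \sqrt{323} \approx 17.972 i$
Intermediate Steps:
$A{\left(I \right)} = 30$ ($A{\left(I \right)} = -30 + 6 \left(6 + 4\right) = -30 + 6 \cdot 10 = -30 + 60 = 30$)
$J{\left(Z \right)} = 3 - \sqrt{1 + Z}$ ($J{\left(Z \right)} = 3 - \sqrt{Z + 1} = 3 - \sqrt{1 + Z}$)
$F{\left(N,k \right)} = - 150 N$ ($F{\left(N,k \right)} = 30 N \left(-5\right) = - 150 N$)
$\sqrt{F{\left(c{\left(5,J{\left(3 \right)} \right)},-14 \right)} - 473} = \sqrt{\left(-150\right) \left(-1\right) - 473} = \sqrt{150 - 473} = \sqrt{-323} = i \sqrt{323}$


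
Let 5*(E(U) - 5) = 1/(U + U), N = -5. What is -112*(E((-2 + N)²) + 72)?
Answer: -301848/35 ≈ -8624.2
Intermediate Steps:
E(U) = 5 + 1/(10*U) (E(U) = 5 + 1/(5*(U + U)) = 5 + 1/(5*((2*U))) = 5 + (1/(2*U))/5 = 5 + 1/(10*U))
-112*(E((-2 + N)²) + 72) = -112*((5 + 1/(10*((-2 - 5)²))) + 72) = -112*((5 + 1/(10*((-7)²))) + 72) = -112*((5 + (⅒)/49) + 72) = -112*((5 + (⅒)*(1/49)) + 72) = -112*((5 + 1/490) + 72) = -112*(2451/490 + 72) = -112*37731/490 = -301848/35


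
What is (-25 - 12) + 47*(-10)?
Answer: -507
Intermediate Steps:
(-25 - 12) + 47*(-10) = -37 - 470 = -507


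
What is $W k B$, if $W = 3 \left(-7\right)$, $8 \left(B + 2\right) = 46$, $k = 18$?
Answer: $- \frac{2835}{2} \approx -1417.5$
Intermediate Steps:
$B = \frac{15}{4}$ ($B = -2 + \frac{1}{8} \cdot 46 = -2 + \frac{23}{4} = \frac{15}{4} \approx 3.75$)
$W = -21$
$W k B = \left(-21\right) 18 \cdot \frac{15}{4} = \left(-378\right) \frac{15}{4} = - \frac{2835}{2}$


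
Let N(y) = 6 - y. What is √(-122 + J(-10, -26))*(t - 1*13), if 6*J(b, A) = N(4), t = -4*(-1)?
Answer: -3*I*√1095 ≈ -99.272*I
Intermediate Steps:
t = 4
J(b, A) = ⅓ (J(b, A) = (6 - 1*4)/6 = (6 - 4)/6 = (⅙)*2 = ⅓)
√(-122 + J(-10, -26))*(t - 1*13) = √(-122 + ⅓)*(4 - 1*13) = √(-365/3)*(4 - 13) = (I*√1095/3)*(-9) = -3*I*√1095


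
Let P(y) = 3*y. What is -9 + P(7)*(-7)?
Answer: -156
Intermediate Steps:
-9 + P(7)*(-7) = -9 + (3*7)*(-7) = -9 + 21*(-7) = -9 - 147 = -156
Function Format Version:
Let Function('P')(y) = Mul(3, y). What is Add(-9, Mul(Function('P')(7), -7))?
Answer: -156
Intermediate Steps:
Add(-9, Mul(Function('P')(7), -7)) = Add(-9, Mul(Mul(3, 7), -7)) = Add(-9, Mul(21, -7)) = Add(-9, -147) = -156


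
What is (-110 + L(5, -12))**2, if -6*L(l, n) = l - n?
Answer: 458329/36 ≈ 12731.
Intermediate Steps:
L(l, n) = -l/6 + n/6 (L(l, n) = -(l - n)/6 = -l/6 + n/6)
(-110 + L(5, -12))**2 = (-110 + (-1/6*5 + (1/6)*(-12)))**2 = (-110 + (-5/6 - 2))**2 = (-110 - 17/6)**2 = (-677/6)**2 = 458329/36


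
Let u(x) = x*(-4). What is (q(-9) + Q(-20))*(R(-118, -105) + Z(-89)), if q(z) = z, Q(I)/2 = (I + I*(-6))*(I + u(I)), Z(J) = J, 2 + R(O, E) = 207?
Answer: 1390956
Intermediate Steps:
u(x) = -4*x
R(O, E) = 205 (R(O, E) = -2 + 207 = 205)
Q(I) = 30*I² (Q(I) = 2*((I + I*(-6))*(I - 4*I)) = 2*((I - 6*I)*(-3*I)) = 2*((-5*I)*(-3*I)) = 2*(15*I²) = 30*I²)
(q(-9) + Q(-20))*(R(-118, -105) + Z(-89)) = (-9 + 30*(-20)²)*(205 - 89) = (-9 + 30*400)*116 = (-9 + 12000)*116 = 11991*116 = 1390956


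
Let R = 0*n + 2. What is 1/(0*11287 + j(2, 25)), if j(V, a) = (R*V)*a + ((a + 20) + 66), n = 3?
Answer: 1/211 ≈ 0.0047393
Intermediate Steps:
R = 2 (R = 0*3 + 2 = 0 + 2 = 2)
j(V, a) = 86 + a + 2*V*a (j(V, a) = (2*V)*a + ((a + 20) + 66) = 2*V*a + ((20 + a) + 66) = 2*V*a + (86 + a) = 86 + a + 2*V*a)
1/(0*11287 + j(2, 25)) = 1/(0*11287 + (86 + 25 + 2*2*25)) = 1/(0 + (86 + 25 + 100)) = 1/(0 + 211) = 1/211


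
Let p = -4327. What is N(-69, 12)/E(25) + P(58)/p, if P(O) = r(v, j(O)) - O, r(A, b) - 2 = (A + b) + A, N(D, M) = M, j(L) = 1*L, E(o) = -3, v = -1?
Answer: -4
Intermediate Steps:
j(L) = L
r(A, b) = 2 + b + 2*A (r(A, b) = 2 + ((A + b) + A) = 2 + (b + 2*A) = 2 + b + 2*A)
P(O) = 0 (P(O) = (2 + O + 2*(-1)) - O = (2 + O - 2) - O = O - O = 0)
N(-69, 12)/E(25) + P(58)/p = 12/(-3) + 0/(-4327) = 12*(-1/3) + 0*(-1/4327) = -4 + 0 = -4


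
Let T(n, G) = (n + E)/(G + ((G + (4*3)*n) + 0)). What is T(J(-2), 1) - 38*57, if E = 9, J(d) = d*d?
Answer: -108287/50 ≈ -2165.7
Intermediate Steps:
J(d) = d**2
T(n, G) = (9 + n)/(2*G + 12*n) (T(n, G) = (n + 9)/(G + ((G + (4*3)*n) + 0)) = (9 + n)/(G + ((G + 12*n) + 0)) = (9 + n)/(G + (G + 12*n)) = (9 + n)/(2*G + 12*n))
T(J(-2), 1) - 38*57 = (9 + (-2)**2)/(2*(1 + 6*(-2)**2)) - 38*57 = (9 + 4)/(2*(1 + 6*4)) - 2166 = (1/2)*13/(1 + 24) - 2166 = (1/2)*13/25 - 2166 = (1/2)*(1/25)*13 - 2166 = 13/50 - 2166 = -108287/50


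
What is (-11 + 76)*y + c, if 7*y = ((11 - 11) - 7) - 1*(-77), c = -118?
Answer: 532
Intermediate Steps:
y = 10 (y = (((11 - 11) - 7) - 1*(-77))/7 = ((0 - 7) + 77)/7 = (-7 + 77)/7 = (1/7)*70 = 10)
(-11 + 76)*y + c = (-11 + 76)*10 - 118 = 65*10 - 118 = 650 - 118 = 532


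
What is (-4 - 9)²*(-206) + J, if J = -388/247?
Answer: -8599446/247 ≈ -34816.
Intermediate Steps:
J = -388/247 (J = -388*1/247 = -388/247 ≈ -1.5709)
(-4 - 9)²*(-206) + J = (-4 - 9)²*(-206) - 388/247 = (-13)²*(-206) - 388/247 = 169*(-206) - 388/247 = -34814 - 388/247 = -8599446/247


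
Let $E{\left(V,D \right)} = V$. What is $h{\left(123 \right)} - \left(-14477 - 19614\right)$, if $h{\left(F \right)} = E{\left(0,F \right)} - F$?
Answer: $33968$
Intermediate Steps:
$h{\left(F \right)} = - F$ ($h{\left(F \right)} = 0 - F = - F$)
$h{\left(123 \right)} - \left(-14477 - 19614\right) = \left(-1\right) 123 - \left(-14477 - 19614\right) = -123 - -34091 = -123 + 34091 = 33968$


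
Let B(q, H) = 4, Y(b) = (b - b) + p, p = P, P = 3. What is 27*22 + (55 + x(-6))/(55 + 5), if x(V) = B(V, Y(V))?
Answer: 35699/60 ≈ 594.98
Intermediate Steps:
p = 3
Y(b) = 3 (Y(b) = (b - b) + 3 = 0 + 3 = 3)
x(V) = 4
27*22 + (55 + x(-6))/(55 + 5) = 27*22 + (55 + 4)/(55 + 5) = 594 + 59/60 = 35699/60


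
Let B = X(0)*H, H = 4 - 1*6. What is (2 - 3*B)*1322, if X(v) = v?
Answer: 2644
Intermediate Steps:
H = -2 (H = 4 - 6 = -2)
B = 0 (B = 0*(-2) = 0)
(2 - 3*B)*1322 = (2 - 3*0)*1322 = (2 + 0)*1322 = 2*1322 = 2644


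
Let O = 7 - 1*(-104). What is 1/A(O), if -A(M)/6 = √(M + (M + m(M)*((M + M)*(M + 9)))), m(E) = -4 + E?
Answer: -√2850702/17104212 ≈ -9.8713e-5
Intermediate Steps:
O = 111 (O = 7 + 104 = 111)
A(M) = -6*√(2*M + 2*M*(-4 + M)*(9 + M)) (A(M) = -6*√(M + (M + (-4 + M)*((M + M)*(M + 9)))) = -6*√(M + (M + (-4 + M)*((2*M)*(9 + M)))) = -6*√(M + (M + (-4 + M)*(2*M*(9 + M)))) = -6*√(M + (M + 2*M*(-4 + M)*(9 + M))) = -6*√(2*M + 2*M*(-4 + M)*(9 + M)))
1/A(O) = 1/(-6*√2*√(111*(-35 + 111² + 5*111))) = 1/(-6*√2*√(111*(-35 + 12321 + 555))) = 1/(-6*√2*√(111*12841)) = 1/(-6*√2*√1425351) = 1/(-6*√2850702) = -√2850702/17104212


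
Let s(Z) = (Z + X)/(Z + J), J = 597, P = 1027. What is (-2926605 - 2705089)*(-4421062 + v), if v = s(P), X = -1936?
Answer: 20217234050895659/812 ≈ 2.4898e+13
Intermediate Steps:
s(Z) = (-1936 + Z)/(597 + Z) (s(Z) = (Z - 1936)/(Z + 597) = (-1936 + Z)/(597 + Z))
v = -909/1624 (v = (-1936 + 1027)/(597 + 1027) = -909/1624 ≈ -0.55973)
(-2926605 - 2705089)*(-4421062 + v) = (-2926605 - 2705089)*(-4421062 - 909/1624) = -5631694*(-7179805597/1624) = 20217234050895659/812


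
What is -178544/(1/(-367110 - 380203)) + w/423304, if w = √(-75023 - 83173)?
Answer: 133428252272 + I*√39549/211652 ≈ 1.3343e+11 + 0.0009396*I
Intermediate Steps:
w = 2*I*√39549 (w = √(-158196) = 2*I*√39549 ≈ 397.74*I)
-178544/(1/(-367110 - 380203)) + w/423304 = -178544/(1/(-367110 - 380203)) + (2*I*√39549)/423304 = -178544/(1/(-747313)) + (2*I*√39549)*(1/423304) = -178544/(-1/747313) + I*√39549/211652 = -178544*(-747313) + I*√39549/211652 = 133428252272 + I*√39549/211652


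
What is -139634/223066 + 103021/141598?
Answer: 1604293627/15792849734 ≈ 0.10158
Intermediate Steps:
-139634/223066 + 103021/141598 = -139634*1/223066 + 103021*(1/141598) = -69817/111533 + 103021/141598 = 1604293627/15792849734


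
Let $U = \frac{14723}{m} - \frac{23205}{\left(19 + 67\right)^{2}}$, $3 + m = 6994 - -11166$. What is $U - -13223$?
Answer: $\frac{1775393279479}{134289172} \approx 13221.0$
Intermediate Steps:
$m = 18157$ ($m = -3 + \left(6994 - -11166\right) = -3 + \left(6994 + 11166\right) = -3 + 18160 = 18157$)
$U = - \frac{312441877}{134289172}$ ($U = \frac{14723}{18157} - \frac{23205}{\left(19 + 67\right)^{2}} = 14723 \cdot \frac{1}{18157} - \frac{23205}{86^{2}} = \frac{14723}{18157} - \frac{23205}{7396} = - \frac{312441877}{134289172} \approx -2.3266$)
$U - -13223 = - \frac{312441877}{134289172} - -13223 = - \frac{312441877}{134289172} + 13223 = \frac{1775393279479}{134289172}$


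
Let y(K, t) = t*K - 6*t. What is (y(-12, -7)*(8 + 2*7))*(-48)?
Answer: -133056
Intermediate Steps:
y(K, t) = -6*t + K*t (y(K, t) = K*t - 6*t = -6*t + K*t)
(y(-12, -7)*(8 + 2*7))*(-48) = ((-7*(-6 - 12))*(8 + 2*7))*(-48) = ((-7*(-18))*(8 + 14))*(-48) = (126*22)*(-48) = 2772*(-48) = -133056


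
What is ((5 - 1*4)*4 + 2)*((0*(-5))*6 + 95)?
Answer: 570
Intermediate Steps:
((5 - 1*4)*4 + 2)*((0*(-5))*6 + 95) = ((5 - 4)*4 + 2)*(0*6 + 95) = (1*4 + 2)*(0 + 95) = (4 + 2)*95 = 6*95 = 570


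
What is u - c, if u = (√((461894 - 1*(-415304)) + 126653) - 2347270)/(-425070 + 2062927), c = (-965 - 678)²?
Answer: -4421313788063/1637857 + 3*√111539/1637857 ≈ -2.6995e+6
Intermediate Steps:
c = 2699449 (c = (-1643)² = 2699449)
u = -2347270/1637857 + 3*√111539/1637857 (u = (√((461894 + 415304) + 126653) - 2347270)/1637857 = (√(877198 + 126653) - 2347270)*(1/1637857) = (√1003851 - 2347270)*(1/1637857) = (3*√111539 - 2347270)*(1/1637857) = (-2347270 + 3*√111539)*(1/1637857) = -2347270/1637857 + 3*√111539/1637857 ≈ -1.4325)
u - c = (-2347270/1637857 + 3*√111539/1637857) - 1*2699449 = (-2347270/1637857 + 3*√111539/1637857) - 2699449 = -4421313788063/1637857 + 3*√111539/1637857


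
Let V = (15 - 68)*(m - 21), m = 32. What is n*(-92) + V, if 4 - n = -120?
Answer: -11991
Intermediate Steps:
n = 124 (n = 4 - 1*(-120) = 4 + 120 = 124)
V = -583 (V = (15 - 68)*(32 - 21) = -53*11 = -583)
n*(-92) + V = 124*(-92) - 583 = -11408 - 583 = -11991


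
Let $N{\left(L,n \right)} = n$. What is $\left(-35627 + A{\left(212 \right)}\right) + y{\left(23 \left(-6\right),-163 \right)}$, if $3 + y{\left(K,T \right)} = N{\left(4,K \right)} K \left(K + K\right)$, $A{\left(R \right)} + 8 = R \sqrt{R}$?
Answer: $-5291782 + 424 \sqrt{53} \approx -5.2887 \cdot 10^{6}$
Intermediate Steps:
$A{\left(R \right)} = -8 + R^{\frac{3}{2}}$ ($A{\left(R \right)} = -8 + R \sqrt{R} = -8 + R^{\frac{3}{2}}$)
$y{\left(K,T \right)} = -3 + 2 K^{3}$ ($y{\left(K,T \right)} = -3 + K K \left(K + K\right) = -3 + K^{2} \cdot 2 K = -3 + 2 K^{3}$)
$\left(-35627 + A{\left(212 \right)}\right) + y{\left(23 \left(-6\right),-163 \right)} = \left(-35627 - \left(8 - 212^{\frac{3}{2}}\right)\right) + \left(-3 + 2 \left(23 \left(-6\right)\right)^{3}\right) = \left(-35627 - \left(8 - 424 \sqrt{53}\right)\right) + \left(-3 + 2 \left(-138\right)^{3}\right) = \left(-35635 + 424 \sqrt{53}\right) + \left(-3 + 2 \left(-2628072\right)\right) = \left(-35635 + 424 \sqrt{53}\right) - 5256147 = -5291782 + 424 \sqrt{53}$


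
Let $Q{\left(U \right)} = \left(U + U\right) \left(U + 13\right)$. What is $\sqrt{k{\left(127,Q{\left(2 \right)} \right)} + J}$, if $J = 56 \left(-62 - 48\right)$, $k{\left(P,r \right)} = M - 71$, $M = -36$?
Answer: $i \sqrt{6267} \approx 79.164 i$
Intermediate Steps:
$Q{\left(U \right)} = 2 U \left(13 + U\right)$
$k{\left(P,r \right)} = -107$ ($k{\left(P,r \right)} = -36 - 71 = -107$)
$J = -6160$ ($J = 56 \left(-110\right) = -6160$)
$\sqrt{k{\left(127,Q{\left(2 \right)} \right)} + J} = \sqrt{-107 - 6160} = \sqrt{-6267} = i \sqrt{6267}$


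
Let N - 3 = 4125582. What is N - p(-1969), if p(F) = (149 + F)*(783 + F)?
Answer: 1967065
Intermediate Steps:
N = 4125585 (N = 3 + 4125582 = 4125585)
N - p(-1969) = 4125585 - (116667 + (-1969)² + 932*(-1969)) = 4125585 - (116667 + 3876961 - 1835108) = 4125585 - 1*2158520 = 4125585 - 2158520 = 1967065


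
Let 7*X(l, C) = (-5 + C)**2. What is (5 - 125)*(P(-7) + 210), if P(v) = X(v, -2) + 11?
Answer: -27360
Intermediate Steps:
X(l, C) = (-5 + C)**2/7
P(v) = 18 (P(v) = (-5 - 2)**2/7 + 11 = (1/7)*(-7)**2 + 11 = (1/7)*49 + 11 = 7 + 11 = 18)
(5 - 125)*(P(-7) + 210) = (5 - 125)*(18 + 210) = -120*228 = -27360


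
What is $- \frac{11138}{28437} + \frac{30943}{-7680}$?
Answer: $- \frac{321821977}{72798720} \approx -4.4207$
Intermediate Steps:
$- \frac{11138}{28437} + \frac{30943}{-7680} = \left(-11138\right) \frac{1}{28437} + 30943 \left(- \frac{1}{7680}\right) = - \frac{11138}{28437} - \frac{30943}{7680} = - \frac{321821977}{72798720}$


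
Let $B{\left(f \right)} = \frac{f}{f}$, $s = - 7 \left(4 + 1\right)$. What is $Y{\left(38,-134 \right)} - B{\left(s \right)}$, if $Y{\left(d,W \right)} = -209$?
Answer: $-210$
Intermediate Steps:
$s = -35$ ($s = \left(-7\right) 5 = -35$)
$B{\left(f \right)} = 1$
$Y{\left(38,-134 \right)} - B{\left(s \right)} = -209 - 1 = -210$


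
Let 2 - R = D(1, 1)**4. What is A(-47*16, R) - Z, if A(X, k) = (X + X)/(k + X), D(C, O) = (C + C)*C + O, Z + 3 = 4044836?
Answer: -3361254719/831 ≈ -4.0448e+6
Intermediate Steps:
Z = 4044833 (Z = -3 + 4044836 = 4044833)
D(C, O) = O + 2*C**2 (D(C, O) = (2*C)*C + O = 2*C**2 + O = O + 2*C**2)
R = -79 (R = 2 - (1 + 2*1**2)**4 = 2 - (1 + 2*1)**4 = 2 - (1 + 2)**4 = 2 - 1*3**4 = 2 - 1*81 = 2 - 81 = -79)
A(X, k) = 2*X/(X + k) (A(X, k) = (2*X)/(X + k) = 2*X/(X + k))
A(-47*16, R) - Z = 2*(-47*16)/(-47*16 - 79) - 1*4044833 = 2*(-752)/(-752 - 79) - 4044833 = 2*(-752)/(-831) - 4044833 = 2*(-752)*(-1/831) - 4044833 = 1504/831 - 4044833 = -3361254719/831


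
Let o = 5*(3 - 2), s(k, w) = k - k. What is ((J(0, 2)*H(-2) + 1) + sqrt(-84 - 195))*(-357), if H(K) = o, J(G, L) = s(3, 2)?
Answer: -357 - 1071*I*sqrt(31) ≈ -357.0 - 5963.1*I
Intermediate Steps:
s(k, w) = 0
J(G, L) = 0
o = 5 (o = 5*1 = 5)
H(K) = 5
((J(0, 2)*H(-2) + 1) + sqrt(-84 - 195))*(-357) = ((0*5 + 1) + sqrt(-84 - 195))*(-357) = ((0 + 1) + sqrt(-279))*(-357) = (1 + 3*I*sqrt(31))*(-357) = -357 - 1071*I*sqrt(31)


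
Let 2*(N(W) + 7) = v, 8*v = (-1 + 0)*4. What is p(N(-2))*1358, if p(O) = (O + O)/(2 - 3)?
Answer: 19691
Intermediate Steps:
v = -1/2 (v = ((-1 + 0)*4)/8 = (-1*4)/8 = (1/8)*(-4) = -1/2 ≈ -0.50000)
N(W) = -29/4 (N(W) = -7 + (1/2)*(-1/2) = -7 - 1/4 = -29/4)
p(O) = -2*O (p(O) = (2*O)/(-1) = (2*O)*(-1) = -2*O)
p(N(-2))*1358 = -2*(-29/4)*1358 = (29/2)*1358 = 19691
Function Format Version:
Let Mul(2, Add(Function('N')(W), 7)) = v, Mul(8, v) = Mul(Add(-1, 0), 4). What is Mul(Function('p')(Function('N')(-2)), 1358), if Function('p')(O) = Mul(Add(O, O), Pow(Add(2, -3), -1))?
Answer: 19691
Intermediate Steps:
v = Rational(-1, 2) (v = Mul(Rational(1, 8), Mul(Add(-1, 0), 4)) = Mul(Rational(1, 8), Mul(-1, 4)) = Mul(Rational(1, 8), -4) = Rational(-1, 2) ≈ -0.50000)
Function('N')(W) = Rational(-29, 4) (Function('N')(W) = Add(-7, Mul(Rational(1, 2), Rational(-1, 2))) = Add(-7, Rational(-1, 4)) = Rational(-29, 4))
Function('p')(O) = Mul(-2, O) (Function('p')(O) = Mul(Mul(2, O), Pow(-1, -1)) = Mul(Mul(2, O), -1) = Mul(-2, O))
Mul(Function('p')(Function('N')(-2)), 1358) = Mul(Mul(-2, Rational(-29, 4)), 1358) = Mul(Rational(29, 2), 1358) = 19691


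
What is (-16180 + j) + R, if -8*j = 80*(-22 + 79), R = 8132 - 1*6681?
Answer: -15299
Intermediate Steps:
R = 1451 (R = 8132 - 6681 = 1451)
j = -570 (j = -10*(-22 + 79) = -10*57 = -⅛*4560 = -570)
(-16180 + j) + R = (-16180 - 570) + 1451 = -16750 + 1451 = -15299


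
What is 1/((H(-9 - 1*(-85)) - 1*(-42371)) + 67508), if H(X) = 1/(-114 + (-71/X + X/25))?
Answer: 212599/23360163621 ≈ 9.1009e-6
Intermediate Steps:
H(X) = 1/(-114 - 71/X + X/25) (H(X) = 1/(-114 + (-71/X + X*(1/25))) = 1/(-114 + (-71/X + X/25)) = 1/(-114 - 71/X + X/25))
1/((H(-9 - 1*(-85)) - 1*(-42371)) + 67508) = 1/((25*(-9 - 1*(-85))/(-1775 + (-9 - 1*(-85))² - 2850*(-9 - 1*(-85))) - 1*(-42371)) + 67508) = 1/((25*(-9 + 85)/(-1775 + (-9 + 85)² - 2850*(-9 + 85)) + 42371) + 67508) = 1/((25*76/(-1775 + 76² - 2850*76) + 42371) + 67508) = 1/((25*76/(-1775 + 5776 - 216600) + 42371) + 67508) = 1/((25*76/(-212599) + 42371) + 67508) = 1/((25*76*(-1/212599) + 42371) + 67508) = 1/((-1900/212599 + 42371) + 67508) = 1/(9008030329/212599 + 67508) = 1/(23360163621/212599) = 212599/23360163621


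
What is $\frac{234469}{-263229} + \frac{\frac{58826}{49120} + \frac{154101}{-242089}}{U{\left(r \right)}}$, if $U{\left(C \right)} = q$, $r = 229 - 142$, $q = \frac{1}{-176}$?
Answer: $- \frac{9746127589346678}{97817637659835} \approx -99.636$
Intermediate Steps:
$q = - \frac{1}{176} \approx -0.0056818$
$r = 87$
$U{\left(C \right)} = - \frac{1}{176}$
$\frac{234469}{-263229} + \frac{\frac{58826}{49120} + \frac{154101}{-242089}}{U{\left(r \right)}} = \frac{234469}{-263229} + \frac{\frac{58826}{49120} + \frac{154101}{-242089}}{- \frac{1}{176}} = 234469 \left(- \frac{1}{263229}\right) + \left(58826 \cdot \frac{1}{49120} + 154101 \left(- \frac{1}{242089}\right)\right) \left(-176\right) = - \frac{234469}{263229} + \left(\frac{29413}{24560} - \frac{154101}{242089}\right) \left(-176\right) = - \frac{234469}{263229} + \frac{3335843197}{5945705840} \left(-176\right) = - \frac{234469}{263229} - \frac{36694275167}{371606615} = - \frac{9746127589346678}{97817637659835}$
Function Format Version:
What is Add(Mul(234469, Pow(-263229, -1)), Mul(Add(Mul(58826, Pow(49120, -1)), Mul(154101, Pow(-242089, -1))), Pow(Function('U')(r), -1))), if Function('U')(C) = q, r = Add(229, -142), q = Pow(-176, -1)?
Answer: Rational(-9746127589346678, 97817637659835) ≈ -99.636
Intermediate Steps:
q = Rational(-1, 176) ≈ -0.0056818
r = 87
Function('U')(C) = Rational(-1, 176)
Add(Mul(234469, Pow(-263229, -1)), Mul(Add(Mul(58826, Pow(49120, -1)), Mul(154101, Pow(-242089, -1))), Pow(Function('U')(r), -1))) = Add(Mul(234469, Pow(-263229, -1)), Mul(Add(Mul(58826, Pow(49120, -1)), Mul(154101, Pow(-242089, -1))), Pow(Rational(-1, 176), -1))) = Add(Mul(234469, Rational(-1, 263229)), Mul(Add(Mul(58826, Rational(1, 49120)), Mul(154101, Rational(-1, 242089))), -176)) = Add(Rational(-234469, 263229), Mul(Add(Rational(29413, 24560), Rational(-154101, 242089)), -176)) = Add(Rational(-234469, 263229), Mul(Rational(3335843197, 5945705840), -176)) = Add(Rational(-234469, 263229), Rational(-36694275167, 371606615)) = Rational(-9746127589346678, 97817637659835)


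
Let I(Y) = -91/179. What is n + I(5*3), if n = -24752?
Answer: -4430699/179 ≈ -24753.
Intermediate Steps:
I(Y) = -91/179 (I(Y) = -91*1/179 = -91/179)
n + I(5*3) = -24752 - 91/179 = -4430699/179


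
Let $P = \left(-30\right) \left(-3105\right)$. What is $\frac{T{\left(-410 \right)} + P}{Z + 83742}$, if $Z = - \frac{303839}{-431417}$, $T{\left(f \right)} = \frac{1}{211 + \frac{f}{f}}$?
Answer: $\frac{8519537064017}{7659141565636} \approx 1.1123$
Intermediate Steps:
$T{\left(f \right)} = \frac{1}{212}$ ($T{\left(f \right)} = \frac{1}{211 + 1} = \frac{1}{212}$)
$P = 93150$
$Z = \frac{303839}{431417}$ ($Z = \left(-303839\right) \left(- \frac{1}{431417}\right) = \frac{303839}{431417} \approx 0.70428$)
$\frac{T{\left(-410 \right)} + P}{Z + 83742} = \frac{\frac{1}{212} + 93150}{\frac{303839}{431417} + 83742} = \frac{19747801}{212 \cdot \frac{36128026253}{431417}} = \frac{19747801}{212} \cdot \frac{431417}{36128026253} = \frac{8519537064017}{7659141565636}$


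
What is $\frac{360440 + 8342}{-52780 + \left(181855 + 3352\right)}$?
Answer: $\frac{368782}{132427} \approx 2.7848$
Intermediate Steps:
$\frac{360440 + 8342}{-52780 + \left(181855 + 3352\right)} = \frac{368782}{-52780 + 185207} = \frac{368782}{132427}$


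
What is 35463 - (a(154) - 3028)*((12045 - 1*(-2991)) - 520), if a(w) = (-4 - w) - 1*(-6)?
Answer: 46196343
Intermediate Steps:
a(w) = 2 - w (a(w) = (-4 - w) + 6 = 2 - w)
35463 - (a(154) - 3028)*((12045 - 1*(-2991)) - 520) = 35463 - ((2 - 1*154) - 3028)*((12045 - 1*(-2991)) - 520) = 35463 - ((2 - 154) - 3028)*((12045 + 2991) - 520) = 35463 - (-152 - 3028)*(15036 - 520) = 35463 - (-3180)*14516 = 35463 - 1*(-46160880) = 35463 + 46160880 = 46196343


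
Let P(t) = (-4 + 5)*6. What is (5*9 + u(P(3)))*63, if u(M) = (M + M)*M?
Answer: 7371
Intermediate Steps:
P(t) = 6 (P(t) = 1*6 = 6)
u(M) = 2*M² (u(M) = (2*M)*M = 2*M²)
(5*9 + u(P(3)))*63 = (5*9 + 2*6²)*63 = (45 + 2*36)*63 = (45 + 72)*63 = 117*63 = 7371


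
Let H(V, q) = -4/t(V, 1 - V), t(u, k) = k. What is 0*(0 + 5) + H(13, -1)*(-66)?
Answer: -22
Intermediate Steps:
H(V, q) = -4/(1 - V)
0*(0 + 5) + H(13, -1)*(-66) = 0*(0 + 5) + (4/(-1 + 13))*(-66) = 0*5 + (4/12)*(-66) = 0 + (4*(1/12))*(-66) = 0 + (⅓)*(-66) = 0 - 22 = -22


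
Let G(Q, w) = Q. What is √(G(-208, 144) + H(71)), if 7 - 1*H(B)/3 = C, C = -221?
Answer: 2*√119 ≈ 21.817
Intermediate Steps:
H(B) = 684 (H(B) = 21 - 3*(-221) = 21 + 663 = 684)
√(G(-208, 144) + H(71)) = √(-208 + 684) = √476 = 2*√119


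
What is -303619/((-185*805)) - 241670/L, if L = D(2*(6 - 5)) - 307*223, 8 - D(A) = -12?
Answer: 56770692729/10192575925 ≈ 5.5698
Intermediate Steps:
D(A) = 20 (D(A) = 8 - 1*(-12) = 8 + 12 = 20)
L = -68441 (L = 20 - 307*223 = 20 - 68461 = -68441)
-303619/((-185*805)) - 241670/L = -303619/((-185*805)) - 241670/(-68441) = -303619/(-148925) - 241670*(-1/68441) = -303619*(-1/148925) + 241670/68441 = 303619/148925 + 241670/68441 = 56770692729/10192575925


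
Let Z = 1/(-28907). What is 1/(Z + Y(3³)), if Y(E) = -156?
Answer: -28907/4509493 ≈ -0.0064103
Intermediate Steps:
Z = -1/28907 ≈ -3.4594e-5
1/(Z + Y(3³)) = 1/(-1/28907 - 156) = 1/(-4509493/28907) = -28907/4509493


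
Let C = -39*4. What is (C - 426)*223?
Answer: -129786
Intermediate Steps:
C = -156
(C - 426)*223 = (-156 - 426)*223 = -582*223 = -129786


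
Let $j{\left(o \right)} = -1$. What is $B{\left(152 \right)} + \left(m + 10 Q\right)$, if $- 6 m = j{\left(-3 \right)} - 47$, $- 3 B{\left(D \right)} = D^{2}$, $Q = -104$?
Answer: $- \frac{26200}{3} \approx -8733.3$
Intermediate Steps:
$B{\left(D \right)} = - \frac{D^{2}}{3}$
$m = 8$ ($m = - \frac{-1 - 47}{6} = \left(- \frac{1}{6}\right) \left(-48\right) = 8$)
$B{\left(152 \right)} + \left(m + 10 Q\right) = - \frac{152^{2}}{3} + \left(8 + 10 \left(-104\right)\right) = \left(- \frac{1}{3}\right) 23104 + \left(8 - 1040\right) = - \frac{23104}{3} - 1032 = - \frac{26200}{3}$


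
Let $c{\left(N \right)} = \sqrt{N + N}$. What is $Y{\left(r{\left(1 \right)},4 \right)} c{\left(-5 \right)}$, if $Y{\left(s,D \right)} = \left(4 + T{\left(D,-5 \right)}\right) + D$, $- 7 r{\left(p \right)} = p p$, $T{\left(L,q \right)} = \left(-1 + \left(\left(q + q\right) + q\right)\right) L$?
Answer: $- 56 i \sqrt{10} \approx - 177.09 i$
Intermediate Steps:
$c{\left(N \right)} = \sqrt{2} \sqrt{N}$ ($c{\left(N \right)} = \sqrt{2 N} = \sqrt{2} \sqrt{N}$)
$T{\left(L,q \right)} = L \left(-1 + 3 q\right)$ ($T{\left(L,q \right)} = \left(-1 + \left(2 q + q\right)\right) L = \left(-1 + 3 q\right) L = L \left(-1 + 3 q\right)$)
$r{\left(p \right)} = - \frac{p^{2}}{7}$ ($r{\left(p \right)} = - \frac{p p}{7} = - \frac{p^{2}}{7}$)
$Y{\left(s,D \right)} = 4 - 15 D$ ($Y{\left(s,D \right)} = \left(4 + D \left(-1 + 3 \left(-5\right)\right)\right) + D = \left(4 + D \left(-1 - 15\right)\right) + D = \left(4 + D \left(-16\right)\right) + D = \left(4 - 16 D\right) + D = 4 - 15 D$)
$Y{\left(r{\left(1 \right)},4 \right)} c{\left(-5 \right)} = \left(4 - 60\right) \sqrt{2} \sqrt{-5} = \left(4 - 60\right) \sqrt{2} i \sqrt{5} = - 56 i \sqrt{10}$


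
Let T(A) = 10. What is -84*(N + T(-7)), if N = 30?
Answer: -3360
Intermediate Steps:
-84*(N + T(-7)) = -84*(30 + 10) = -84*40 = -3360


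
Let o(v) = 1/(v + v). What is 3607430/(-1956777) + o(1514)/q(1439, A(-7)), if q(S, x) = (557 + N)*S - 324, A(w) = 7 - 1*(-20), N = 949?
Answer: -7889570474698541/4279536968436120 ≈ -1.8436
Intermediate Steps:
A(w) = 27 (A(w) = 7 + 20 = 27)
o(v) = 1/(2*v)
q(S, x) = -324 + 1506*S (q(S, x) = (557 + 949)*S - 324 = 1506*S - 324 = -324 + 1506*S)
3607430/(-1956777) + o(1514)/q(1439, A(-7)) = 3607430/(-1956777) + ((1/2)/1514)/(-324 + 1506*1439) = 3607430*(-1/1956777) + ((1/2)*(1/1514))/(-324 + 2167134) = -3607430/1956777 + (1/3028)/2166810 = -3607430/1956777 + (1/3028)*(1/2166810) = -3607430/1956777 + 1/6561100680 = -7889570474698541/4279536968436120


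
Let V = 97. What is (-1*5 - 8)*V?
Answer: -1261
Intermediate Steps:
(-1*5 - 8)*V = (-1*5 - 8)*97 = (-5 - 8)*97 = -13*97 = -1261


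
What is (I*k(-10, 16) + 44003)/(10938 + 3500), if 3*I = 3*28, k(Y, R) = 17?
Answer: 44479/14438 ≈ 3.0807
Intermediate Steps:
I = 28 (I = (3*28)/3 = (⅓)*84 = 28)
(I*k(-10, 16) + 44003)/(10938 + 3500) = (28*17 + 44003)/(10938 + 3500) = (476 + 44003)/14438 = 44479*(1/14438) = 44479/14438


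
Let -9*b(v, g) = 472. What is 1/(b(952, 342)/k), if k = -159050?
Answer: 715725/236 ≈ 3032.7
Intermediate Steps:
b(v, g) = -472/9 (b(v, g) = -⅑*472 = -472/9)
1/(b(952, 342)/k) = 1/(-472/9/(-159050)) = 1/(-472/9*(-1/159050)) = 1/(236/715725) = 715725/236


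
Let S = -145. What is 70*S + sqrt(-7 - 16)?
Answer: -10150 + I*sqrt(23) ≈ -10150.0 + 4.7958*I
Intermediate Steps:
70*S + sqrt(-7 - 16) = 70*(-145) + sqrt(-7 - 16) = -10150 + sqrt(-23) = -10150 + I*sqrt(23)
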